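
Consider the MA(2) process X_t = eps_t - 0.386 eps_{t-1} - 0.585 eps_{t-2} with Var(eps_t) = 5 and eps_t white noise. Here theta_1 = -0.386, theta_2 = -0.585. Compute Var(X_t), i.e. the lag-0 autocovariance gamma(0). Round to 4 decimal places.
\gamma(0) = 7.4561

For an MA(q) process X_t = eps_t + sum_i theta_i eps_{t-i} with
Var(eps_t) = sigma^2, the variance is
  gamma(0) = sigma^2 * (1 + sum_i theta_i^2).
  sum_i theta_i^2 = (-0.386)^2 + (-0.585)^2 = 0.148996 + 0.342225 = 0.491221.
  gamma(0) = 5 * (1 + 0.491221) = 5 * 1.491221 = 7.456105, which rounds to 7.4561.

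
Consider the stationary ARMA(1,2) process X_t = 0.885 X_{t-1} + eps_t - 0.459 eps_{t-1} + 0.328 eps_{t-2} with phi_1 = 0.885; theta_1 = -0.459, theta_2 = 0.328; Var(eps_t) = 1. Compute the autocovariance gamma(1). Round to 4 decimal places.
\gamma(1) = 2.7555

Multiply the model equation by X_{t-k} and take expectations. With theta_0 = psi_0 = 1 and psi_j the MA(infinity) weights, this gives
  gamma(k) - sum_i phi_i gamma(k-i) = c_k,
  c_k = sigma^2 * sum_{j=k..q} theta_j psi_{j-k}   (c_k = 0 for k > q),
using gamma(-m) = gamma(m).
psi-weights needed (psi_j = theta_j + sum_i phi_i psi_{j-i}):
  psi_1 = theta_1 + phi_1 = -0.459 + (0.885) = 0.426
  psi_2 = theta_2 + phi_1 psi_1 = 0.328 + (0.885)(0.426) = 0.70501
Right-hand sides:
  c_0 = sigma^2 (1 + theta_1 psi_1 + theta_2 psi_2) = 1 * (1 + (-0.459)(0.426) + (0.328)(0.70501)) = 1 * 1.035709 = 1.035709
  c_1 = sigma^2 (theta_1 + theta_2 psi_1) = 1 * (-0.459 + (0.328)(0.426)) = -0.319272
  c_2 = sigma^2 theta_2 = 1 * (0.328) = 0.328
Equations for k = 0 and k = 1 (AR order 1):
  gamma(0) = phi_1 gamma(1) + c_0
  gamma(1) = phi_1 gamma(0) + c_1
Substituting the second into the first: gamma(0) (1 - phi_1^2) = c_0 + phi_1 c_1, so
  gamma(0) = (c_0 + phi_1 c_1) / (1 - phi_1^2) = (1.035709 + (0.885)(-0.319272)) / (1 - (0.885)^2) = 0.753154 / 0.216775 = 3.474356.
  gamma(1) = phi_1 gamma(0) + c_1 = (0.885)(3.474356) + (-0.319272) = 2.755533.
Therefore gamma(1) = 2.7555 (to 4 decimal places).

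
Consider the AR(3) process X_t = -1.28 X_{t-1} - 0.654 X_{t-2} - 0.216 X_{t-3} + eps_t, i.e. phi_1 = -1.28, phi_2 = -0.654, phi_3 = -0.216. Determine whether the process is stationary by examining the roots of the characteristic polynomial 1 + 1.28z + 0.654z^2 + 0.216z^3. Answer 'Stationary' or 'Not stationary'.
\text{Stationary}

The AR(p) characteristic polynomial is P(z) = 1 + 1.28z + 0.654z^2 + 0.216z^3.
Stationarity requires all roots to lie outside the unit circle, i.e. |z| > 1 for every root.
Degree 3: look for a simple real root z0 first, then factor out (1 - z/z0) and solve the remaining quadratic.
Testing z0 = -1.25: P(-1.25) = 1 + (1.28)(-1.25) + (0.654)(-1.25)^2 + (0.216)(-1.25)^3
  = 1 + (-1.6) + (1.021875) + (-0.421875) = 0.  So z_0 = -1.25 is a root, |z_0| = 1.25.
Divide out the factor (1 + 0.8 z) = (1 - z/z0) (since 1/z0 = -0.8):
  P(z) = (1 + 0.8 z)(1 + (0.48) z + (0.27) z^2)
  [check: z-coef 0.48 - (-0.8) = 1.28; z^2-coef 0.27 - (-0.8)(0.48) = 0.654; z^3-coef -(-0.8)(0.27) = 0.216.]
Remaining roots from the quadratic factor 1 + (0.48) z + (0.27) z^2:
  Set 1 + (0.48) z + (0.27) z^2 = 0, i.e. a z^2 + b z + c = 0 with a = 0.27, b = 0.48, c = 1.
  Discriminant D = b^2 - 4ac = (0.48)^2 - 4*(0.27)*1 = 0.2304 - (1.08) = -0.8496.
  D < 0, so the roots are the complex-conjugate pair z = (-b +/- i sqrt(-D)) / (2a) = -0.8889 +/- 1.7069i.
  For a conjugate pair |z|^2 = z * conj(z) = (product of roots) = c/a = 1/(0.27) = 3.703704, so |z| = sqrt(3.703704) = 1.9245 for both roots.
Moduli of all roots: 1.2500, 1.9245, 1.9245.
All moduli strictly greater than 1? Yes.
Verdict: Stationary.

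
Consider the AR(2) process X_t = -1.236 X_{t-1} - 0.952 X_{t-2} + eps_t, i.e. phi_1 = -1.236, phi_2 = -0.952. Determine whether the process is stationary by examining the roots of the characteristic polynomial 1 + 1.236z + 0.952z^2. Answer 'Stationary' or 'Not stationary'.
\text{Stationary}

The AR(p) characteristic polynomial is P(z) = 1 + 1.236z + 0.952z^2.
Stationarity requires all roots to lie outside the unit circle, i.e. |z| > 1 for every root.
Set 1 + (1.236) z + (0.952) z^2 = 0, i.e. a z^2 + b z + c = 0 with a = 0.952, b = 1.236, c = 1.
Discriminant D = b^2 - 4ac = (1.236)^2 - 4*(0.952)*1 = 1.527696 - (3.808) = -2.280304.
D < 0, so the roots are the complex-conjugate pair z = (-b +/- i sqrt(-D)) / (2a) = -0.6492 +/- 0.7931i.
For a conjugate pair |z|^2 = z * conj(z) = (product of roots) = c/a = 1/(0.952) = 1.05042, so |z| = sqrt(1.05042) = 1.0249 for both roots.
Moduli of all roots: 1.0249, 1.0249.
All moduli strictly greater than 1? Yes.
Verdict: Stationary.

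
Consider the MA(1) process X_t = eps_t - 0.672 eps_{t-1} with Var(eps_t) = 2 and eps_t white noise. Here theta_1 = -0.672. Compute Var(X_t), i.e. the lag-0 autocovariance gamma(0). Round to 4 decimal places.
\gamma(0) = 2.9032

For an MA(q) process X_t = eps_t + sum_i theta_i eps_{t-i} with
Var(eps_t) = sigma^2, the variance is
  gamma(0) = sigma^2 * (1 + sum_i theta_i^2).
  sum_i theta_i^2 = (-0.672)^2 = 0.451584.
  gamma(0) = 2 * (1 + 0.451584) = 2 * 1.451584 = 2.903168, which rounds to 2.9032.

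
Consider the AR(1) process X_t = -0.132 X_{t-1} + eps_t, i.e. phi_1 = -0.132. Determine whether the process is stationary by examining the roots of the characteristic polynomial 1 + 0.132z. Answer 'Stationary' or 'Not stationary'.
\text{Stationary}

The AR(p) characteristic polynomial is P(z) = 1 + 0.132z.
Stationarity requires all roots to lie outside the unit circle, i.e. |z| > 1 for every root.
This is linear in z: 1 + (0.132) z = 0  =>  z = -1/(0.132) = -7.575758,  |z| = 7.575758.
Moduli of all roots: 7.5758.
All moduli strictly greater than 1? Yes.
Verdict: Stationary.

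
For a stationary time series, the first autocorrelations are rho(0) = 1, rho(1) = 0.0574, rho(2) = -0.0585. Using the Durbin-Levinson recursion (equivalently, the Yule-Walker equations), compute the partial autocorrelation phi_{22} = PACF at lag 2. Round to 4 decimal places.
\phi_{22} = -0.0620

The PACF at lag k is phi_{kk}, the last component of the solution
to the Yule-Walker system G_k phi = r_k where
  (G_k)_{ij} = rho(|i - j|), (r_k)_i = rho(i), i,j = 1..k.
Equivalently, Durbin-Levinson gives phi_{kk} iteratively:
  phi_{11} = rho(1)
  phi_{kk} = [rho(k) - sum_{j=1..k-1} phi_{k-1,j} rho(k-j)]
            / [1 - sum_{j=1..k-1} phi_{k-1,j} rho(j)],
  phi_{k,j} = phi_{k-1,j} - phi_{kk} phi_{k-1,k-j},  j = 1..k-1.
Step k = 1:
  phi_11 = rho(1) = 0.0574.
Step k = 2:
  phi_22 = [rho(2) - phi_11 rho(1)] / [1 - phi_11 rho(1)] = [-0.0585 - (0.0574)(0.0574)] / [1 - (0.0574)(0.0574)]
         = -0.06179476 / 0.99670524 = -0.062.
Therefore phi_{22} = -0.0620.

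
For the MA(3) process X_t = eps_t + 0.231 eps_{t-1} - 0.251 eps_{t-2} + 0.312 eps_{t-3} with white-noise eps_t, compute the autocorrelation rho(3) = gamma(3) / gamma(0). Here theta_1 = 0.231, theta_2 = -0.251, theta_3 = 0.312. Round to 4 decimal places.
\rho(3) = 0.2571

For an MA(q) process with theta_0 = 1, the autocovariance is
  gamma(k) = sigma^2 * sum_{i=0..q-k} theta_i * theta_{i+k},
and rho(k) = gamma(k) / gamma(0). Sigma^2 cancels.
  numerator   = (1)*(0.312) = 0.312.
  denominator = (1)^2 + (0.231)^2 + (-0.251)^2 + (0.312)^2 = 1.213706.
  rho(3) = 0.312 / 1.213706 = 0.2571.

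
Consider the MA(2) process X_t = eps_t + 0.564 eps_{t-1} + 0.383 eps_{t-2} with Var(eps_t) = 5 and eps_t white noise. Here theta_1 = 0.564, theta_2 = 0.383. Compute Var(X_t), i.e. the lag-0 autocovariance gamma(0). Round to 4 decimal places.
\gamma(0) = 7.3239

For an MA(q) process X_t = eps_t + sum_i theta_i eps_{t-i} with
Var(eps_t) = sigma^2, the variance is
  gamma(0) = sigma^2 * (1 + sum_i theta_i^2).
  sum_i theta_i^2 = (0.564)^2 + (0.383)^2 = 0.318096 + 0.146689 = 0.464785.
  gamma(0) = 5 * (1 + 0.464785) = 5 * 1.464785 = 7.323925, which rounds to 7.3239.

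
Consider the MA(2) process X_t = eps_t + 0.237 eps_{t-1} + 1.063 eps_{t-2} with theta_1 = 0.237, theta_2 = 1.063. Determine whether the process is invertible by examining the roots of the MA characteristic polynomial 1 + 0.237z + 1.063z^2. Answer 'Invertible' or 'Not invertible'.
\text{Not invertible}

The MA(q) characteristic polynomial is P(z) = 1 + 0.237z + 1.063z^2.
Invertibility requires all roots to lie outside the unit circle, i.e. |z| > 1 for every root.
Set 1 + (0.237) z + (1.063) z^2 = 0, i.e. a z^2 + b z + c = 0 with a = 1.063, b = 0.237, c = 1.
Discriminant D = b^2 - 4ac = (0.237)^2 - 4*(1.063)*1 = 0.056169 - (4.252) = -4.195831.
D < 0, so the roots are the complex-conjugate pair z = (-b +/- i sqrt(-D)) / (2a) = -0.1115 +/- 0.9635i.
For a conjugate pair |z|^2 = z * conj(z) = (product of roots) = c/a = 1/(1.063) = 0.940734, so |z| = sqrt(0.940734) = 0.9699 for both roots.
Moduli of all roots: 0.9699, 0.9699.
All moduli strictly greater than 1? No.
Verdict: Not invertible.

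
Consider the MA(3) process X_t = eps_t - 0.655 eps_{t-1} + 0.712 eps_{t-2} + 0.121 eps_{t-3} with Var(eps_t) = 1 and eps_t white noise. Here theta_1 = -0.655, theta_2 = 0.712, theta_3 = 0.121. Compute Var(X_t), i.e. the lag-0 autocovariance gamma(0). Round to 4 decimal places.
\gamma(0) = 1.9506

For an MA(q) process X_t = eps_t + sum_i theta_i eps_{t-i} with
Var(eps_t) = sigma^2, the variance is
  gamma(0) = sigma^2 * (1 + sum_i theta_i^2).
  sum_i theta_i^2 = (-0.655)^2 + (0.712)^2 + (0.121)^2 = 0.429025 + 0.506944 + 0.014641 = 0.95061.
  gamma(0) = 1 * (1 + 0.95061) = 1 * 1.95061 = 1.95061, which rounds to 1.9506.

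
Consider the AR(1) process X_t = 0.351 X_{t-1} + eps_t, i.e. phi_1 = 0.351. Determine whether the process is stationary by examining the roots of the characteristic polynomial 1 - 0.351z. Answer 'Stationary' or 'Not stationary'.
\text{Stationary}

The AR(p) characteristic polynomial is P(z) = 1 - 0.351z.
Stationarity requires all roots to lie outside the unit circle, i.e. |z| > 1 for every root.
This is linear in z: 1 + (-0.351) z = 0  =>  z = -1/(-0.351) = 2.849003,  |z| = 2.849003.
Moduli of all roots: 2.8490.
All moduli strictly greater than 1? Yes.
Verdict: Stationary.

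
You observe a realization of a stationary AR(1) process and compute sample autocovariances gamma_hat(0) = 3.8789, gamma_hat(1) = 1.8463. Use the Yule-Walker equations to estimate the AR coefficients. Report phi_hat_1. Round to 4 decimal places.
\hat\phi_{1} = 0.4760

The Yule-Walker equations for an AR(p) process read, in matrix form,
  Gamma_p phi = r_p,   with   (Gamma_p)_{ij} = gamma(|i - j|),
                       (r_p)_i = gamma(i),   i,j = 1..p.
Substitute the sample gammas (Toeplitz matrix and right-hand side of size 1):
  Gamma_p = [[3.8789]]
  r_p     = [1.8463]
With p = 1 this is the single equation gamma(0) phi_1 = gamma(1):
  phi_hat_1 = gamma(1) / gamma(0) = 1.8463 / 3.8789 = 0.4760.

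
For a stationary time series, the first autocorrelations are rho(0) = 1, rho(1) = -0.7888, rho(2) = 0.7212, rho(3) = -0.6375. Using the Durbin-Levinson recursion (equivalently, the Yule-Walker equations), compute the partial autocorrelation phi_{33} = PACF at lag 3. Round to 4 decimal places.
\phi_{33} = -0.0312

The PACF at lag k is phi_{kk}, the last component of the solution
to the Yule-Walker system G_k phi = r_k where
  (G_k)_{ij} = rho(|i - j|), (r_k)_i = rho(i), i,j = 1..k.
Equivalently, Durbin-Levinson gives phi_{kk} iteratively:
  phi_{11} = rho(1)
  phi_{kk} = [rho(k) - sum_{j=1..k-1} phi_{k-1,j} rho(k-j)]
            / [1 - sum_{j=1..k-1} phi_{k-1,j} rho(j)],
  phi_{k,j} = phi_{k-1,j} - phi_{kk} phi_{k-1,k-j},  j = 1..k-1.
Step k = 1:
  phi_11 = rho(1) = -0.7888.
Step k = 2:
  phi_22 = [rho(2) - phi_11 rho(1)] / [1 - phi_11 rho(1)] = [0.7212 - (-0.7888)(-0.7888)] / [1 - (-0.7888)(-0.7888)]
         = 0.09899456 / 0.37779456 = 0.262033.
  Update: phi_21 = phi_11 - phi_22 phi_11 = -0.7888 - (0.262033)(-0.7888) = -0.582109.
Step k = 3:
  phi_33 = [rho(3) - phi_21 rho(2) - phi_22 rho(1)] / [1 - phi_21 rho(1) - phi_22 rho(2)]
    numerator   = -0.6375 - (-0.582109)(0.7212) - (0.262033)(-0.7888) = -0.01099186
    denominator = 1 - (-0.582109)(-0.7888) - (0.262033)(0.7212) = 0.35185474
  phi_33 = -0.01099186 / 0.35185474 = -0.0312.
Therefore phi_{33} = -0.0312.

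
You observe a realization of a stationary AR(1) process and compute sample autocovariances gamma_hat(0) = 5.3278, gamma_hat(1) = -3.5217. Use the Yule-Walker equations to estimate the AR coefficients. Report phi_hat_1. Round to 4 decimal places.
\hat\phi_{1} = -0.6610

The Yule-Walker equations for an AR(p) process read, in matrix form,
  Gamma_p phi = r_p,   with   (Gamma_p)_{ij} = gamma(|i - j|),
                       (r_p)_i = gamma(i),   i,j = 1..p.
Substitute the sample gammas (Toeplitz matrix and right-hand side of size 1):
  Gamma_p = [[5.3278]]
  r_p     = [-3.5217]
With p = 1 this is the single equation gamma(0) phi_1 = gamma(1):
  phi_hat_1 = gamma(1) / gamma(0) = -3.5217 / 5.3278 = -0.6610.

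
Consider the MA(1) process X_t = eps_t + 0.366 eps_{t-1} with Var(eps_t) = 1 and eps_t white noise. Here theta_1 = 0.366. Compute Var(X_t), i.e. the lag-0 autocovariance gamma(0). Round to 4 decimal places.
\gamma(0) = 1.1340

For an MA(q) process X_t = eps_t + sum_i theta_i eps_{t-i} with
Var(eps_t) = sigma^2, the variance is
  gamma(0) = sigma^2 * (1 + sum_i theta_i^2).
  sum_i theta_i^2 = (0.366)^2 = 0.133956.
  gamma(0) = 1 * (1 + 0.133956) = 1 * 1.133956 = 1.133956, which rounds to 1.1340.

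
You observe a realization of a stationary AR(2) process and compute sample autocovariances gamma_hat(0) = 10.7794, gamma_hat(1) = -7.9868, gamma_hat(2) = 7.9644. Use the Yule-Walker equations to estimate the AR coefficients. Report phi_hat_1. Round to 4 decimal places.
\hat\phi_{1} = -0.4290

The Yule-Walker equations for an AR(p) process read, in matrix form,
  Gamma_p phi = r_p,   with   (Gamma_p)_{ij} = gamma(|i - j|),
                       (r_p)_i = gamma(i),   i,j = 1..p.
Substitute the sample gammas (Toeplitz matrix and right-hand side of size 2):
  Gamma_p = [[10.7794, -7.9868], [-7.9868, 10.7794]]
  r_p     = [-7.9868, 7.9644]
Written out:
  10.7794 phi_1 - 7.9868 phi_2 = -7.9868
  -7.9868 phi_1 + 10.7794 phi_2 = 7.9644
Solve by Cramer's rule:
  det = gamma(0)^2 - gamma(1)^2 = (10.7794)^2 - (-7.9868)^2 = 116.19546436 - 63.78897424 = 52.40649012
  phi_hat_1 = [gamma(1) gamma(0) - gamma(1) gamma(2)] / det = [(-7.9868)(10.7794) - (-7.9868)(7.9644)] / 52.40649012 = -22.482842 / 52.40649012 = -0.429
  phi_hat_2 = [gamma(0) gamma(2) - gamma(1)^2] / det = [(10.7794)(7.9644) - (-7.9868)^2] / 52.40649012 = 22.06247912 / 52.40649012 = 0.421
So phi_hat = [-0.4290, 0.4210].
Therefore phi_hat_1 = -0.4290.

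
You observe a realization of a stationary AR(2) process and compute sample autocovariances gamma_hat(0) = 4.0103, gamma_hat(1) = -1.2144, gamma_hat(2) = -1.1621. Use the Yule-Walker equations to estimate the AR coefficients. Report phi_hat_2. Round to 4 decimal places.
\hat\phi_{2} = -0.4200

The Yule-Walker equations for an AR(p) process read, in matrix form,
  Gamma_p phi = r_p,   with   (Gamma_p)_{ij} = gamma(|i - j|),
                       (r_p)_i = gamma(i),   i,j = 1..p.
Substitute the sample gammas (Toeplitz matrix and right-hand side of size 2):
  Gamma_p = [[4.0103, -1.2144], [-1.2144, 4.0103]]
  r_p     = [-1.2144, -1.1621]
Written out:
  4.0103 phi_1 - 1.2144 phi_2 = -1.2144
  -1.2144 phi_1 + 4.0103 phi_2 = -1.1621
Solve by Cramer's rule:
  det = gamma(0)^2 - gamma(1)^2 = (4.0103)^2 - (-1.2144)^2 = 16.08250609 - 1.47476736 = 14.60773873
  phi_hat_1 = [gamma(1) gamma(0) - gamma(1) gamma(2)] / det = [(-1.2144)(4.0103) - (-1.2144)(-1.1621)] / 14.60773873 = -6.28136256 / 14.60773873 = -0.43
  phi_hat_2 = [gamma(0) gamma(2) - gamma(1)^2] / det = [(4.0103)(-1.1621) - (-1.2144)^2] / 14.60773873 = -6.13513699 / 14.60773873 = -0.42
So phi_hat = [-0.4300, -0.4200].
Therefore phi_hat_2 = -0.4200.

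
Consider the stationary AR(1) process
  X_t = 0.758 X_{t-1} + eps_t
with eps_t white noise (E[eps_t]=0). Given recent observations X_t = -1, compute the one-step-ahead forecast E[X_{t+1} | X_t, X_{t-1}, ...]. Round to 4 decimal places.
E[X_{t+1} \mid \mathcal F_t] = -0.7580

For an AR(p) model X_t = c + sum_i phi_i X_{t-i} + eps_t, the
one-step-ahead conditional mean is
  E[X_{t+1} | X_t, ...] = c + sum_i phi_i X_{t+1-i}.
Substitute known values:
  E[X_{t+1} | ...] = (0.758) * (-1)
                   = -0.7580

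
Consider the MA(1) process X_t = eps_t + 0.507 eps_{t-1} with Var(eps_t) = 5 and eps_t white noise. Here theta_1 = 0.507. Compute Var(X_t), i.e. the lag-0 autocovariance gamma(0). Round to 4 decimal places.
\gamma(0) = 6.2852

For an MA(q) process X_t = eps_t + sum_i theta_i eps_{t-i} with
Var(eps_t) = sigma^2, the variance is
  gamma(0) = sigma^2 * (1 + sum_i theta_i^2).
  sum_i theta_i^2 = (0.507)^2 = 0.257049.
  gamma(0) = 5 * (1 + 0.257049) = 5 * 1.257049 = 6.285245, which rounds to 6.2852.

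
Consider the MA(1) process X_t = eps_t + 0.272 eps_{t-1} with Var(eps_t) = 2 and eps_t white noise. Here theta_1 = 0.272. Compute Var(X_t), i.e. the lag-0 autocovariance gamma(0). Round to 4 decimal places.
\gamma(0) = 2.1480

For an MA(q) process X_t = eps_t + sum_i theta_i eps_{t-i} with
Var(eps_t) = sigma^2, the variance is
  gamma(0) = sigma^2 * (1 + sum_i theta_i^2).
  sum_i theta_i^2 = (0.272)^2 = 0.073984.
  gamma(0) = 2 * (1 + 0.073984) = 2 * 1.073984 = 2.147968, which rounds to 2.1480.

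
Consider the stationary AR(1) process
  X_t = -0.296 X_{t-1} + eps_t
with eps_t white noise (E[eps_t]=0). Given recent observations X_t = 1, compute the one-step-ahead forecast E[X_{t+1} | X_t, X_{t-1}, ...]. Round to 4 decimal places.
E[X_{t+1} \mid \mathcal F_t] = -0.2960

For an AR(p) model X_t = c + sum_i phi_i X_{t-i} + eps_t, the
one-step-ahead conditional mean is
  E[X_{t+1} | X_t, ...] = c + sum_i phi_i X_{t+1-i}.
Substitute known values:
  E[X_{t+1} | ...] = (-0.296) * (1)
                   = -0.2960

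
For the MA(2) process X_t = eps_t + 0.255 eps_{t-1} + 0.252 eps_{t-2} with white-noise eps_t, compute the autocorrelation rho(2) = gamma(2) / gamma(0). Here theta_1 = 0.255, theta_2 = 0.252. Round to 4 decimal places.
\rho(2) = 0.2233

For an MA(q) process with theta_0 = 1, the autocovariance is
  gamma(k) = sigma^2 * sum_{i=0..q-k} theta_i * theta_{i+k},
and rho(k) = gamma(k) / gamma(0). Sigma^2 cancels.
  numerator   = (1)*(0.252) = 0.252.
  denominator = (1)^2 + (0.255)^2 + (0.252)^2 = 1.128529.
  rho(2) = 0.252 / 1.128529 = 0.2233.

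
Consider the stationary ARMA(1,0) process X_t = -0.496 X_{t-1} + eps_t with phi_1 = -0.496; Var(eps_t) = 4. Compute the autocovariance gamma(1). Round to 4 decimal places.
\gamma(1) = -2.6314

Multiply the model equation by X_{t-k} and take expectations. With theta_0 = psi_0 = 1 and psi_j the MA(infinity) weights, this gives
  gamma(k) - sum_i phi_i gamma(k-i) = c_k,
  c_k = sigma^2 * sum_{j=k..q} theta_j psi_{j-k}   (c_k = 0 for k > q),
using gamma(-m) = gamma(m).
Pure AR (q = 0): c_0 = sigma^2 = 4, c_k = 0 for k >= 1.
Equations for k = 0 and k = 1 (AR order 1):
  gamma(0) = phi_1 gamma(1) + c_0
  gamma(1) = phi_1 gamma(0) + c_1
Substituting the second into the first: gamma(0) (1 - phi_1^2) = c_0 + phi_1 c_1, so
  gamma(0) = c_0 / (1 - phi_1^2) = 4 / (1 - (-0.496)^2) = 4 / 0.753984 = 5.305152.
  gamma(1) = phi_1 gamma(0) = (-0.496)(5.305152) = -2.631356.
Therefore gamma(1) = -2.6314 (to 4 decimal places).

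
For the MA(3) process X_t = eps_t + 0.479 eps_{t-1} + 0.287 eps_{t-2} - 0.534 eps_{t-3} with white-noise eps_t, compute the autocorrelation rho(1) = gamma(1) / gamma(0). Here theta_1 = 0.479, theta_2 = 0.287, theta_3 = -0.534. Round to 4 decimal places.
\rho(1) = 0.2901

For an MA(q) process with theta_0 = 1, the autocovariance is
  gamma(k) = sigma^2 * sum_{i=0..q-k} theta_i * theta_{i+k},
and rho(k) = gamma(k) / gamma(0). Sigma^2 cancels.
  numerator   = (1)*(0.479) + (0.479)*(0.287) + (0.287)*(-0.534) = 0.463215.
  denominator = (1)^2 + (0.479)^2 + (0.287)^2 + (-0.534)^2 = 1.596966.
  rho(1) = 0.463215 / 1.596966 = 0.2901.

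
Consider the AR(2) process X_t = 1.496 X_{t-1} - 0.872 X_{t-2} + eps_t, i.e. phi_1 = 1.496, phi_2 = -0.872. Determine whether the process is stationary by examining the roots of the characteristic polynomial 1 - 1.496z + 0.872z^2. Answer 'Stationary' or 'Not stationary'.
\text{Stationary}

The AR(p) characteristic polynomial is P(z) = 1 - 1.496z + 0.872z^2.
Stationarity requires all roots to lie outside the unit circle, i.e. |z| > 1 for every root.
Set 1 + (-1.496) z + (0.872) z^2 = 0, i.e. a z^2 + b z + c = 0 with a = 0.872, b = -1.496, c = 1.
Discriminant D = b^2 - 4ac = (-1.496)^2 - 4*(0.872)*1 = 2.238016 - (3.488) = -1.249984.
D < 0, so the roots are the complex-conjugate pair z = (-b +/- i sqrt(-D)) / (2a) = 0.8578 +/- 0.6411i.
For a conjugate pair |z|^2 = z * conj(z) = (product of roots) = c/a = 1/(0.872) = 1.146789, so |z| = sqrt(1.146789) = 1.0709 for both roots.
Moduli of all roots: 1.0709, 1.0709.
All moduli strictly greater than 1? Yes.
Verdict: Stationary.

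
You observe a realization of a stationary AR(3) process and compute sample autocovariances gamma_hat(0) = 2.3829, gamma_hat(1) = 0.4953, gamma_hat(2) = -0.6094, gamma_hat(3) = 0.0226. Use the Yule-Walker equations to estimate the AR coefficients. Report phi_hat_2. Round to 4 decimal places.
\hat\phi_{2} = -0.3580

The Yule-Walker equations for an AR(p) process read, in matrix form,
  Gamma_p phi = r_p,   with   (Gamma_p)_{ij} = gamma(|i - j|),
                       (r_p)_i = gamma(i),   i,j = 1..p.
Substitute the sample gammas (Toeplitz matrix and right-hand side of size 3):
  Gamma_p = [[2.3829, 0.4953, -0.6094], [0.4953, 2.3829, 0.4953], [-0.6094, 0.4953, 2.3829]]
  r_p     = [0.4953, -0.6094, 0.0226]
Written out (R1..R3):
  (R1) 2.3829 phi_1 + 0.4953 phi_2 - 0.6094 phi_3 = 0.4953
  (R2) 0.4953 phi_1 + 2.3829 phi_2 + 0.4953 phi_3 = -0.6094
  (R3) -0.6094 phi_1 + 0.4953 phi_2 + 2.3829 phi_3 = 0.0226
Gaussian elimination:
  R2 <- R2 - (0.4953/2.3829) R1 = R2 - (0.207856) R1:  2.279949 phi_2 + 0.621967 phi_3 = -0.712351
  R3 <- R3 - (-0.6094/2.3829) R1 = R3 - (-0.255739) R1:  0.621967 phi_2 + 2.227053 phi_3 = 0.149267
  R3 <- R3 - (0.621967/2.279949) R2 = R3 - (0.272799) R2:  2.057381 phi_3 = 0.343596
Back-substitution:
  phi_hat_3 = 0.343596 / 2.057381 = 0.167007
  phi_hat_2 = (-0.712351 - (0.621967)(0.167007)) / 2.279949 = -0.358001
  phi_hat_1 = (0.4953 - (0.4953)(-0.358001) - (-0.6094)(0.167007)) / 2.3829 = 0.324979
So phi_hat = [0.3250, -0.3580, 0.1670].
Therefore phi_hat_2 = -0.3580.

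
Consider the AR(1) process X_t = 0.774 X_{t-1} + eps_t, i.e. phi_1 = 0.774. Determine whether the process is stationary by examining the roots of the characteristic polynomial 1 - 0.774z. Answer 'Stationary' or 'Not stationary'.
\text{Stationary}

The AR(p) characteristic polynomial is P(z) = 1 - 0.774z.
Stationarity requires all roots to lie outside the unit circle, i.e. |z| > 1 for every root.
This is linear in z: 1 + (-0.774) z = 0  =>  z = -1/(-0.774) = 1.29199,  |z| = 1.29199.
Moduli of all roots: 1.2920.
All moduli strictly greater than 1? Yes.
Verdict: Stationary.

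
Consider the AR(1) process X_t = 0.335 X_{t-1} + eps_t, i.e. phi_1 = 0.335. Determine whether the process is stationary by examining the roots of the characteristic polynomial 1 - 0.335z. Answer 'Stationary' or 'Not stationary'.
\text{Stationary}

The AR(p) characteristic polynomial is P(z) = 1 - 0.335z.
Stationarity requires all roots to lie outside the unit circle, i.e. |z| > 1 for every root.
This is linear in z: 1 + (-0.335) z = 0  =>  z = -1/(-0.335) = 2.985075,  |z| = 2.985075.
Moduli of all roots: 2.9851.
All moduli strictly greater than 1? Yes.
Verdict: Stationary.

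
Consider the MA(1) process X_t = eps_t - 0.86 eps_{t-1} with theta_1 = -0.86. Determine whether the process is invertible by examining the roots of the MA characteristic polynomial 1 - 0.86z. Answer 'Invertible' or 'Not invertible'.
\text{Invertible}

The MA(q) characteristic polynomial is P(z) = 1 - 0.86z.
Invertibility requires all roots to lie outside the unit circle, i.e. |z| > 1 for every root.
This is linear in z: 1 + (-0.86) z = 0  =>  z = -1/(-0.86) = 1.162791,  |z| = 1.162791.
Moduli of all roots: 1.1628.
All moduli strictly greater than 1? Yes.
Verdict: Invertible.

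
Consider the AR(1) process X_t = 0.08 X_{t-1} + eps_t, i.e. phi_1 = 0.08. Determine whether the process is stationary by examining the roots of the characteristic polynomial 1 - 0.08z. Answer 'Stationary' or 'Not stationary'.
\text{Stationary}

The AR(p) characteristic polynomial is P(z) = 1 - 0.08z.
Stationarity requires all roots to lie outside the unit circle, i.e. |z| > 1 for every root.
This is linear in z: 1 + (-0.08) z = 0  =>  z = -1/(-0.08) = 12.5,  |z| = 12.5.
Moduli of all roots: 12.5000.
All moduli strictly greater than 1? Yes.
Verdict: Stationary.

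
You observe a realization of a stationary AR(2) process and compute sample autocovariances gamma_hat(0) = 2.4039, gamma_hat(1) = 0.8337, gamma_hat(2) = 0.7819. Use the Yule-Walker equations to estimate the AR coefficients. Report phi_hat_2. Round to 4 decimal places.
\hat\phi_{2} = 0.2330

The Yule-Walker equations for an AR(p) process read, in matrix form,
  Gamma_p phi = r_p,   with   (Gamma_p)_{ij} = gamma(|i - j|),
                       (r_p)_i = gamma(i),   i,j = 1..p.
Substitute the sample gammas (Toeplitz matrix and right-hand side of size 2):
  Gamma_p = [[2.4039, 0.8337], [0.8337, 2.4039]]
  r_p     = [0.8337, 0.7819]
Written out:
  2.4039 phi_1 + 0.8337 phi_2 = 0.8337
  0.8337 phi_1 + 2.4039 phi_2 = 0.7819
Solve by Cramer's rule:
  det = gamma(0)^2 - gamma(1)^2 = (2.4039)^2 - (0.8337)^2 = 5.77873521 - 0.69505569 = 5.08367952
  phi_hat_1 = [gamma(1) gamma(0) - gamma(1) gamma(2)] / det = [(0.8337)(2.4039) - (0.8337)(0.7819)] / 5.08367952 = 1.3522614 / 5.08367952 = 0.266
  phi_hat_2 = [gamma(0) gamma(2) - gamma(1)^2] / det = [(2.4039)(0.7819) - (0.8337)^2] / 5.08367952 = 1.18455372 / 5.08367952 = 0.233
So phi_hat = [0.2660, 0.2330].
Therefore phi_hat_2 = 0.2330.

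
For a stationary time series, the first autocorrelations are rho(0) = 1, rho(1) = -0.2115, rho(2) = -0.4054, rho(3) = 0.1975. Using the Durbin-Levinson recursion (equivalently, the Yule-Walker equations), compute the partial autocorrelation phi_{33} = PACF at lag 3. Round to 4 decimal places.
\phi_{33} = -0.0381

The PACF at lag k is phi_{kk}, the last component of the solution
to the Yule-Walker system G_k phi = r_k where
  (G_k)_{ij} = rho(|i - j|), (r_k)_i = rho(i), i,j = 1..k.
Equivalently, Durbin-Levinson gives phi_{kk} iteratively:
  phi_{11} = rho(1)
  phi_{kk} = [rho(k) - sum_{j=1..k-1} phi_{k-1,j} rho(k-j)]
            / [1 - sum_{j=1..k-1} phi_{k-1,j} rho(j)],
  phi_{k,j} = phi_{k-1,j} - phi_{kk} phi_{k-1,k-j},  j = 1..k-1.
Step k = 1:
  phi_11 = rho(1) = -0.2115.
Step k = 2:
  phi_22 = [rho(2) - phi_11 rho(1)] / [1 - phi_11 rho(1)] = [-0.4054 - (-0.2115)(-0.2115)] / [1 - (-0.2115)(-0.2115)]
         = -0.45013225 / 0.95526775 = -0.471211.
  Update: phi_21 = phi_11 - phi_22 phi_11 = -0.2115 - (-0.471211)(-0.2115) = -0.311161.
Step k = 3:
  phi_33 = [rho(3) - phi_21 rho(2) - phi_22 rho(1)] / [1 - phi_21 rho(1) - phi_22 rho(2)]
    numerator   = 0.1975 - (-0.311161)(-0.4054) - (-0.471211)(-0.2115) = -0.02830572
    denominator = 1 - (-0.311161)(-0.2115) - (-0.471211)(-0.4054) = 0.74316068
  phi_33 = -0.02830572 / 0.74316068 = -0.0381.
Therefore phi_{33} = -0.0381.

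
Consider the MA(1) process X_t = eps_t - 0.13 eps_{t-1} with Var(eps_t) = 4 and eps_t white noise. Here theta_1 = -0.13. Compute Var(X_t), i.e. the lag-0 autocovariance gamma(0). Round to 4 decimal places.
\gamma(0) = 4.0676

For an MA(q) process X_t = eps_t + sum_i theta_i eps_{t-i} with
Var(eps_t) = sigma^2, the variance is
  gamma(0) = sigma^2 * (1 + sum_i theta_i^2).
  sum_i theta_i^2 = (-0.13)^2 = 0.0169.
  gamma(0) = 4 * (1 + 0.0169) = 4 * 1.0169 = 4.0676.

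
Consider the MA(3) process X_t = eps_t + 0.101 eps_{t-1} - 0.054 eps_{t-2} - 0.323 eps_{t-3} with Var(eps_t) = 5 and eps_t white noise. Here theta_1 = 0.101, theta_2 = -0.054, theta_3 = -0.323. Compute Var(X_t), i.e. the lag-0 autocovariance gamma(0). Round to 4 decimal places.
\gamma(0) = 5.5872

For an MA(q) process X_t = eps_t + sum_i theta_i eps_{t-i} with
Var(eps_t) = sigma^2, the variance is
  gamma(0) = sigma^2 * (1 + sum_i theta_i^2).
  sum_i theta_i^2 = (0.101)^2 + (-0.054)^2 + (-0.323)^2 = 0.010201 + 0.002916 + 0.104329 = 0.117446.
  gamma(0) = 5 * (1 + 0.117446) = 5 * 1.117446 = 5.58723, which rounds to 5.5872.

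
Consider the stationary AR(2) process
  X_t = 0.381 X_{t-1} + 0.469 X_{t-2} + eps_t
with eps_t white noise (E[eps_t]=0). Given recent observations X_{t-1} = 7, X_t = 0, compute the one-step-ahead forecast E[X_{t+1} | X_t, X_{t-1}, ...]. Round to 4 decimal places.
E[X_{t+1} \mid \mathcal F_t] = 3.2830

For an AR(p) model X_t = c + sum_i phi_i X_{t-i} + eps_t, the
one-step-ahead conditional mean is
  E[X_{t+1} | X_t, ...] = c + sum_i phi_i X_{t+1-i}.
Substitute known values:
  E[X_{t+1} | ...] = (0.381) * (0) + (0.469) * (7)
                   = 3.2830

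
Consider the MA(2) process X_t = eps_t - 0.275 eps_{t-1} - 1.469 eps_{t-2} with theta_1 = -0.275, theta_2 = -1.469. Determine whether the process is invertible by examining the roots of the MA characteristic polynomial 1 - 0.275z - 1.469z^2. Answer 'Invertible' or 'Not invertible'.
\text{Not invertible}

The MA(q) characteristic polynomial is P(z) = 1 - 0.275z - 1.469z^2.
Invertibility requires all roots to lie outside the unit circle, i.e. |z| > 1 for every root.
Set 1 + (-0.275) z + (-1.469) z^2 = 0, i.e. a z^2 + b z + c = 0 with a = -1.469, b = -0.275, c = 1.
Discriminant D = b^2 - 4ac = (-0.275)^2 - 4*(-1.469)*1 = 0.075625 - (-5.876) = 5.951625.
D >= 0, so the roots are real: z = (-b +/- sqrt(D)) / (2a) = (0.275 +/- 2.439595) / (-2.938).
  z_1 = (0.275 + 2.439595) / (-2.938) = -0.924,   |z_1| = 0.924.
  z_2 = (0.275 - 2.439595) / (-2.938) = 0.7368,   |z_2| = 0.7368.
Moduli of all roots: 0.9240, 0.7368.
All moduli strictly greater than 1? No.
Verdict: Not invertible.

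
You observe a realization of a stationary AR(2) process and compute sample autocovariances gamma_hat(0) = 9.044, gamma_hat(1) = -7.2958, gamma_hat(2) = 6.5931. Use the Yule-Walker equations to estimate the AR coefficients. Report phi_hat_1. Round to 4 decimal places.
\hat\phi_{1} = -0.6260

The Yule-Walker equations for an AR(p) process read, in matrix form,
  Gamma_p phi = r_p,   with   (Gamma_p)_{ij} = gamma(|i - j|),
                       (r_p)_i = gamma(i),   i,j = 1..p.
Substitute the sample gammas (Toeplitz matrix and right-hand side of size 2):
  Gamma_p = [[9.044, -7.2958], [-7.2958, 9.044]]
  r_p     = [-7.2958, 6.5931]
Written out:
  9.044 phi_1 - 7.2958 phi_2 = -7.2958
  -7.2958 phi_1 + 9.044 phi_2 = 6.5931
Solve by Cramer's rule:
  det = gamma(0)^2 - gamma(1)^2 = (9.044)^2 - (-7.2958)^2 = 81.793936 - 53.22869764 = 28.56523836
  phi_hat_1 = [gamma(1) gamma(0) - gamma(1) gamma(2)] / det = [(-7.2958)(9.044) - (-7.2958)(6.5931)] / 28.56523836 = -17.88127622 / 28.56523836 = -0.626
  phi_hat_2 = [gamma(0) gamma(2) - gamma(1)^2] / det = [(9.044)(6.5931) - (-7.2958)^2] / 28.56523836 = 6.39929876 / 28.56523836 = 0.224
So phi_hat = [-0.6260, 0.2240].
Therefore phi_hat_1 = -0.6260.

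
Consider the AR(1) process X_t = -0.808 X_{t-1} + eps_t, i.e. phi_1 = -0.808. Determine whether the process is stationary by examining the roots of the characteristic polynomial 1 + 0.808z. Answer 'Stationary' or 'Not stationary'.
\text{Stationary}

The AR(p) characteristic polynomial is P(z) = 1 + 0.808z.
Stationarity requires all roots to lie outside the unit circle, i.e. |z| > 1 for every root.
This is linear in z: 1 + (0.808) z = 0  =>  z = -1/(0.808) = -1.237624,  |z| = 1.237624.
Moduli of all roots: 1.2376.
All moduli strictly greater than 1? Yes.
Verdict: Stationary.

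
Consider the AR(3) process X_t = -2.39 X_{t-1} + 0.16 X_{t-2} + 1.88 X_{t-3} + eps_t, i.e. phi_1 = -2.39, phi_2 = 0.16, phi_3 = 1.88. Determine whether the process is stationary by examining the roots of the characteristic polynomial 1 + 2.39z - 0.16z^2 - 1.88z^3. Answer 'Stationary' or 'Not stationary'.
\text{Not stationary}

The AR(p) characteristic polynomial is P(z) = 1 + 2.39z - 0.16z^2 - 1.88z^3.
Stationarity requires all roots to lie outside the unit circle, i.e. |z| > 1 for every root.
Degree 3: look for a simple real root z0 first, then factor out (1 - z/z0) and solve the remaining quadratic.
Testing z0 = -0.5: P(-0.5) = 1 + (2.39)(-0.5) + (-0.16)(-0.5)^2 + (-1.88)(-0.5)^3
  = 1 + (-1.195) + (-0.04) + (0.235) = 0.  So z_0 = -0.5 is a root, |z_0| = 0.5.
Divide out the factor (1 + 2 z) = (1 - z/z0) (since 1/z0 = -2):
  P(z) = (1 + 2 z)(1 + (0.39) z + (-0.94) z^2)
  [check: z-coef 0.39 - (-2) = 2.39; z^2-coef -0.94 - (-2)(0.39) = -0.16; z^3-coef -(-2)(-0.94) = -1.88.]
Remaining roots from the quadratic factor 1 + (0.39) z + (-0.94) z^2:
  Set 1 + (0.39) z + (-0.94) z^2 = 0, i.e. a z^2 + b z + c = 0 with a = -0.94, b = 0.39, c = 1.
  Discriminant D = b^2 - 4ac = (0.39)^2 - 4*(-0.94)*1 = 0.1521 - (-3.76) = 3.9121.
  D >= 0, so the roots are real: z = (-b +/- sqrt(D)) / (2a) = (-0.39 +/- 1.977903) / (-1.88).
    z_1 = (-0.39 + 1.977903) / (-1.88) = -0.8446,   |z_1| = 0.8446.
    z_2 = (-0.39 - 1.977903) / (-1.88) = 1.2595,   |z_2| = 1.2595.
Moduli of all roots: 0.5000, 0.8446, 1.2595.
All moduli strictly greater than 1? No.
Verdict: Not stationary.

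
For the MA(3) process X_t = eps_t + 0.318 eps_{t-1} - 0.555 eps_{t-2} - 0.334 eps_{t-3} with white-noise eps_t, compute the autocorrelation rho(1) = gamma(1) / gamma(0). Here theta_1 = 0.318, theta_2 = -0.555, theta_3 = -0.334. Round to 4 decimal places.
\rho(1) = 0.2150

For an MA(q) process with theta_0 = 1, the autocovariance is
  gamma(k) = sigma^2 * sum_{i=0..q-k} theta_i * theta_{i+k},
and rho(k) = gamma(k) / gamma(0). Sigma^2 cancels.
  numerator   = (1)*(0.318) + (0.318)*(-0.555) + (-0.555)*(-0.334) = 0.32688.
  denominator = (1)^2 + (0.318)^2 + (-0.555)^2 + (-0.334)^2 = 1.520705.
  rho(1) = 0.32688 / 1.520705 = 0.2150.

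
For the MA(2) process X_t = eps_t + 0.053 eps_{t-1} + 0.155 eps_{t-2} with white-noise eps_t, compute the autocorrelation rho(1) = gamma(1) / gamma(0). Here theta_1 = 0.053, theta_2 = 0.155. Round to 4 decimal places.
\rho(1) = 0.0596

For an MA(q) process with theta_0 = 1, the autocovariance is
  gamma(k) = sigma^2 * sum_{i=0..q-k} theta_i * theta_{i+k},
and rho(k) = gamma(k) / gamma(0). Sigma^2 cancels.
  numerator   = (1)*(0.053) + (0.053)*(0.155) = 0.061215.
  denominator = (1)^2 + (0.053)^2 + (0.155)^2 = 1.026834.
  rho(1) = 0.061215 / 1.026834 = 0.0596.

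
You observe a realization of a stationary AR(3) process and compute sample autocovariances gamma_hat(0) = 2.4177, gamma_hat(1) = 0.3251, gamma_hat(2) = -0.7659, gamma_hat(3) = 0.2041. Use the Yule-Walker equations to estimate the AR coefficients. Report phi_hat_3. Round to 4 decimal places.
\hat\phi_{3} = 0.2160

The Yule-Walker equations for an AR(p) process read, in matrix form,
  Gamma_p phi = r_p,   with   (Gamma_p)_{ij} = gamma(|i - j|),
                       (r_p)_i = gamma(i),   i,j = 1..p.
Substitute the sample gammas (Toeplitz matrix and right-hand side of size 3):
  Gamma_p = [[2.4177, 0.3251, -0.7659], [0.3251, 2.4177, 0.3251], [-0.7659, 0.3251, 2.4177]]
  r_p     = [0.3251, -0.7659, 0.2041]
Written out (R1..R3):
  (R1) 2.4177 phi_1 + 0.3251 phi_2 - 0.7659 phi_3 = 0.3251
  (R2) 0.3251 phi_1 + 2.4177 phi_2 + 0.3251 phi_3 = -0.7659
  (R3) -0.7659 phi_1 + 0.3251 phi_2 + 2.4177 phi_3 = 0.2041
Gaussian elimination:
  R2 <- R2 - (0.3251/2.4177) R1 = R2 - (0.134467) R1:  2.373985 phi_2 + 0.428088 phi_3 = -0.809615
  R3 <- R3 - (-0.7659/2.4177) R1 = R3 - (-0.316789) R1:  0.428088 phi_2 + 2.175072 phi_3 = 0.307088
  R3 <- R3 - (0.428088/2.373985) R2 = R3 - (0.180325) R2:  2.097877 phi_3 = 0.453082
Back-substitution:
  phi_hat_3 = 0.453082 / 2.097877 = 0.215971
  phi_hat_2 = (-0.809615 - (0.428088)(0.215971)) / 2.373985 = -0.379981
  phi_hat_1 = (0.3251 - (0.3251)(-0.379981) - (-0.7659)(0.215971)) / 2.4177 = 0.253979
So phi_hat = [0.2540, -0.3800, 0.2160].
Therefore phi_hat_3 = 0.2160.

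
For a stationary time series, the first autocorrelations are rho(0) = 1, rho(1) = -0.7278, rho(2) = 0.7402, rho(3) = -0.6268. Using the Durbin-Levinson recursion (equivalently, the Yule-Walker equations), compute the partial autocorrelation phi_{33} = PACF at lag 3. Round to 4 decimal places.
\phi_{33} = -0.0092

The PACF at lag k is phi_{kk}, the last component of the solution
to the Yule-Walker system G_k phi = r_k where
  (G_k)_{ij} = rho(|i - j|), (r_k)_i = rho(i), i,j = 1..k.
Equivalently, Durbin-Levinson gives phi_{kk} iteratively:
  phi_{11} = rho(1)
  phi_{kk} = [rho(k) - sum_{j=1..k-1} phi_{k-1,j} rho(k-j)]
            / [1 - sum_{j=1..k-1} phi_{k-1,j} rho(j)],
  phi_{k,j} = phi_{k-1,j} - phi_{kk} phi_{k-1,k-j},  j = 1..k-1.
Step k = 1:
  phi_11 = rho(1) = -0.7278.
Step k = 2:
  phi_22 = [rho(2) - phi_11 rho(1)] / [1 - phi_11 rho(1)] = [0.7402 - (-0.7278)(-0.7278)] / [1 - (-0.7278)(-0.7278)]
         = 0.21050716 / 0.47030716 = 0.447595.
  Update: phi_21 = phi_11 - phi_22 phi_11 = -0.7278 - (0.447595)(-0.7278) = -0.40204.
Step k = 3:
  phi_33 = [rho(3) - phi_21 rho(2) - phi_22 rho(1)] / [1 - phi_21 rho(1) - phi_22 rho(2)]
    numerator   = -0.6268 - (-0.40204)(0.7402) - (0.447595)(-0.7278) = -0.00345007
    denominator = 1 - (-0.40204)(-0.7278) - (0.447595)(0.7402) = 0.3760852
  phi_33 = -0.00345007 / 0.3760852 = -0.0092.
Therefore phi_{33} = -0.0092.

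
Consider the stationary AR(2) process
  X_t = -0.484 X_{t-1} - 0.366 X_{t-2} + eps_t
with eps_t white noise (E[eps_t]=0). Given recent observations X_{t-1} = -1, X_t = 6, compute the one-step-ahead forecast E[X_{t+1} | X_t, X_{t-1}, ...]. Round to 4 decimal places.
E[X_{t+1} \mid \mathcal F_t] = -2.5380

For an AR(p) model X_t = c + sum_i phi_i X_{t-i} + eps_t, the
one-step-ahead conditional mean is
  E[X_{t+1} | X_t, ...] = c + sum_i phi_i X_{t+1-i}.
Substitute known values:
  E[X_{t+1} | ...] = (-0.484) * (6) + (-0.366) * (-1)
                   = -2.5380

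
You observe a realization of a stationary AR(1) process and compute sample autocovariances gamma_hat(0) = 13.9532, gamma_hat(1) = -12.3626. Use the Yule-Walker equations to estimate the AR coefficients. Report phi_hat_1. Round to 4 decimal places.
\hat\phi_{1} = -0.8860

The Yule-Walker equations for an AR(p) process read, in matrix form,
  Gamma_p phi = r_p,   with   (Gamma_p)_{ij} = gamma(|i - j|),
                       (r_p)_i = gamma(i),   i,j = 1..p.
Substitute the sample gammas (Toeplitz matrix and right-hand side of size 1):
  Gamma_p = [[13.9532]]
  r_p     = [-12.3626]
With p = 1 this is the single equation gamma(0) phi_1 = gamma(1):
  phi_hat_1 = gamma(1) / gamma(0) = -12.3626 / 13.9532 = -0.8860.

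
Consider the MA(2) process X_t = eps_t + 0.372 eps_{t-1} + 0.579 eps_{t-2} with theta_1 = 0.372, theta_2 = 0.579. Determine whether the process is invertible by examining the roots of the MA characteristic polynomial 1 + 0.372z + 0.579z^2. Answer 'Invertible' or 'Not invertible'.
\text{Invertible}

The MA(q) characteristic polynomial is P(z) = 1 + 0.372z + 0.579z^2.
Invertibility requires all roots to lie outside the unit circle, i.e. |z| > 1 for every root.
Set 1 + (0.372) z + (0.579) z^2 = 0, i.e. a z^2 + b z + c = 0 with a = 0.579, b = 0.372, c = 1.
Discriminant D = b^2 - 4ac = (0.372)^2 - 4*(0.579)*1 = 0.138384 - (2.316) = -2.177616.
D < 0, so the roots are the complex-conjugate pair z = (-b +/- i sqrt(-D)) / (2a) = -0.3212 +/- 1.2743i.
For a conjugate pair |z|^2 = z * conj(z) = (product of roots) = c/a = 1/(0.579) = 1.727116, so |z| = sqrt(1.727116) = 1.3142 for both roots.
Moduli of all roots: 1.3142, 1.3142.
All moduli strictly greater than 1? Yes.
Verdict: Invertible.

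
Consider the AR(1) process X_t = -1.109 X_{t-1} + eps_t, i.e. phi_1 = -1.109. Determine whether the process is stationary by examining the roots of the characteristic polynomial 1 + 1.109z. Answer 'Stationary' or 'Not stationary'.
\text{Not stationary}

The AR(p) characteristic polynomial is P(z) = 1 + 1.109z.
Stationarity requires all roots to lie outside the unit circle, i.e. |z| > 1 for every root.
This is linear in z: 1 + (1.109) z = 0  =>  z = -1/(1.109) = -0.901713,  |z| = 0.901713.
Moduli of all roots: 0.9017.
All moduli strictly greater than 1? No.
Verdict: Not stationary.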